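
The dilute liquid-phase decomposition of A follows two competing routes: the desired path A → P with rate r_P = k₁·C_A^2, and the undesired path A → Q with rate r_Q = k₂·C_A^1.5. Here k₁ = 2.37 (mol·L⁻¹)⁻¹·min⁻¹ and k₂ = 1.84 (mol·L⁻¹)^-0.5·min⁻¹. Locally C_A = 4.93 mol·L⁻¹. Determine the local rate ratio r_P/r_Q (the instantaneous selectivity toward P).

2.86

S_{P/Q} = r_P/r_Q = (k₁·C_A^2)/(k₂·C_A^1.5) = (k₁/k₂)·C_A^0.5.
= (2.37×4.930^2) / (1.84×4.930^1.5) = 57.60/20.14 = 2.86.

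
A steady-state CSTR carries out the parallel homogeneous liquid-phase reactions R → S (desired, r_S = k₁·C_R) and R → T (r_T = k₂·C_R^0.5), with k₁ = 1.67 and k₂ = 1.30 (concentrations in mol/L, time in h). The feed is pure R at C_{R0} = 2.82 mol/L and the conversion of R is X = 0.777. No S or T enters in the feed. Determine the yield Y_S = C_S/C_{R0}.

0.392

Exit C_R = C_{R0}(1−X) = 2.82×0.223 = 0.6289 mol/L.
In a CSTR the entire volume is at exit conditions, so r_S = 1.67×0.6289 = 1.050 and r_T = 1.30×0.6289^0.5 = 1.031.
Fraction of consumed R going to S: r_S/(r_S+r_T) = 0.5046.
C_S = 0.5046·C_{R0}·X = 0.5046×2.82×0.777 = 1.11 mol/L; Y_S = C_S/C_{R0} = 0.392.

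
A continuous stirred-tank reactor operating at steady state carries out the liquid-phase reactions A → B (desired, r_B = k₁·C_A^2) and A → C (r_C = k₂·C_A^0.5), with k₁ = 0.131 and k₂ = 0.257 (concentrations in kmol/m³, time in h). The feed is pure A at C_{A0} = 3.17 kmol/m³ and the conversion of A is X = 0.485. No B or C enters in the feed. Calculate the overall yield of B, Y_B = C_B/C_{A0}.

0.250

Exit C_A = C_{A0}(1−X) = 3.17×0.515 = 1.633 kmol/m³.
In a CSTR the entire volume is at exit conditions, so r_B = 0.131×1.633^2 = 0.3491 and r_C = 0.257×1.633^0.5 = 0.3284.
Fraction of consumed A going to B: r_B/(r_B+r_C) = 0.5153.
C_B = 0.5153·C_{A0}·X = 0.5153×3.17×0.485 = 0.792 kmol/m³; Y_B = C_B/C_{A0} = 0.250.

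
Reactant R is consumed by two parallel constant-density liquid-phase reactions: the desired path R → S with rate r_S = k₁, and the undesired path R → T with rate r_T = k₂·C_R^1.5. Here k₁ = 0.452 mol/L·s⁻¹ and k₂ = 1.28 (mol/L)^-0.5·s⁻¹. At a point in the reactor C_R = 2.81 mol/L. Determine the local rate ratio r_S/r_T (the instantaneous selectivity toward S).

S_{S/T} = r_S/r_T = (k₁)/(k₂·C_R^1.5) = (k₁/k₂)·C_R^-1.5.
= (0.452) / (1.28×2.810^1.5) = 0.4520/6.029 = 0.0750.
The undesired path is higher order in R, so low C_R (CSTR or dilute feed) favours S.

0.0750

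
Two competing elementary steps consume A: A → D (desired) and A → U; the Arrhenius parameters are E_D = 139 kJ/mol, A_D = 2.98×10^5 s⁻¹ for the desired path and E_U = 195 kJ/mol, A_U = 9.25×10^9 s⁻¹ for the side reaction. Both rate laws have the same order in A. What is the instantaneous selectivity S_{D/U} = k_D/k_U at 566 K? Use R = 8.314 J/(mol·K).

4.75

k_D/k_U = (A_D/A_U)·exp[−(E_D−E_U)/(RT)] = (A_D/A_U)·exp[(E_U−E_D)/(RT)].
(E_U−E_D)/(RT) = (195−139)×10³/(8.314×566) = 56000/4706 = 11.90.
k_D/k_U = (2.98×10^5/9.25×10^9)·exp(11.90) = 3.222×10^-5 × 1.473×10^5 = 4.75.
Since E_D < E_U, lowering the temperature improves selectivity toward D.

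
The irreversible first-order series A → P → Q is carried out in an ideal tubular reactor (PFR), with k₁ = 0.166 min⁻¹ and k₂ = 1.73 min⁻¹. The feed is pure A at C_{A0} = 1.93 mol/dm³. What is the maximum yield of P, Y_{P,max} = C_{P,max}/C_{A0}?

Evaluating C_P at τ_opt = ln(k₂/k₁)/(k₂−k₁) gives C_{P,max}/C_{A0} = (k₁/k₂)^[k₂/(k₂−k₁)].
= (0.166/1.73)^(1.73/(1.73−0.166)) = (0.09595)^(1.106) = 0.07482.

0.0748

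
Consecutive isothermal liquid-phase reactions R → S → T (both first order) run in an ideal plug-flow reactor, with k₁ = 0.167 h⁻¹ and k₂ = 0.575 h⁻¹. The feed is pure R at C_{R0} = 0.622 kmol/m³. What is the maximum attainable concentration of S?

0.109 kmol/m³

For a first-order series the maximum intermediate yield is C_{S,max}/C_{R0} = (k₁/k₂)^[k₂/(k₂−k₁)].
= (0.167/0.575)^(0.575/(0.575−0.167)) = (0.2904)^(1.409) = 0.1751.
C_{S,max} = 0.1751×0.622 = 0.109 kmol/m³.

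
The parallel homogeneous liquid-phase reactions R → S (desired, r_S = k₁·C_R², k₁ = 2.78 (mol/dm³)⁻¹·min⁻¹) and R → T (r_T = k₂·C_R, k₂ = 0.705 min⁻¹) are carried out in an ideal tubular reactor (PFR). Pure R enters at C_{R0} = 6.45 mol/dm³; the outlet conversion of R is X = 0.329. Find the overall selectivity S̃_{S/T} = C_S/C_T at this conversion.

C_R = C_{R0}(1−X) = 4.328 mol/dm³.
Along a PFR/batch, dC_T/dC_R = −r_T/(r_S+r_T) = −k₂/(k₂+k₁·C_R).
Integrating from C_{R0} to C_R: C_T = (0.705/2.78)·ln[(0.705+2.78·6.45)/(0.705+2.78·4.33)] = 0.2536·ln(18.64/12.74) = 0.09652 mol/dm³.
Then C_S = (C_{R0}−C_R) − C_T = 2.122 − 0.09652 = 2.026 mol/dm³.
S̃_{S/T} = C_S/C_T = 2.026/0.09652 = 21.0.

21.0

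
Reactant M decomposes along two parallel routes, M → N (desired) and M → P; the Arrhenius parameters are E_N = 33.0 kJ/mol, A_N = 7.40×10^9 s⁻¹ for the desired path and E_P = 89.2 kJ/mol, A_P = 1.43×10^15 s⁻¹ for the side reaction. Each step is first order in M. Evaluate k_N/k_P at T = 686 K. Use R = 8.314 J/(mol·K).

k_N/k_P = (A_N/A_P)·exp[−(E_N−E_P)/(RT)] = (A_N/A_P)·exp[(E_P−E_N)/(RT)].
(E_P−E_N)/(RT) = (89.2−33.0)×10³/(8.314×686) = 56200/5703 = 9.854.
k_N/k_P = (7.40×10^9/1.43×10^15)·exp(9.854) = 5.175×10^-6 × 19030 = 0.0985.
Since E_N < E_P, lowering the temperature improves selectivity toward N.

0.0985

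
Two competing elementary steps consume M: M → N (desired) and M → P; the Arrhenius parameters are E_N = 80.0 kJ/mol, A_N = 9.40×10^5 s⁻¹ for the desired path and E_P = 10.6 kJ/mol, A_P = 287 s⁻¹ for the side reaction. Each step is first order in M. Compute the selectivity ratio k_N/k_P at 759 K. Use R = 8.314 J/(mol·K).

k_N/k_P = (A_N/A_P)·exp[−(E_N−E_P)/(RT)] = (A_N/A_P)·exp[(E_P−E_N)/(RT)].
(E_P−E_N)/(RT) = (10.6−80.0)×10³/(8.314×759) = -69400/6310 = -11.00.
k_N/k_P = (9.40×10^5/287)·exp(-11.00) = 3275 × 1.674×10^-5 = 0.0548.

0.0548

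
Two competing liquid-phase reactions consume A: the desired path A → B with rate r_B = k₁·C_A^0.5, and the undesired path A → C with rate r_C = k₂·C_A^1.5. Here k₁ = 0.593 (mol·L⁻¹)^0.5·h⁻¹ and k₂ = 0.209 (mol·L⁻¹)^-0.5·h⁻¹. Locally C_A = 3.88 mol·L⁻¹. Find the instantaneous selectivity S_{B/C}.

S_{B/C} = r_B/r_C = (k₁·C_A^0.5)/(k₂·C_A^1.5) = (k₁/k₂)·C_A⁻¹.
= (0.593×3.880^0.5) / (0.209×3.880^1.5) = 1.168/1.597 = 0.731.

0.731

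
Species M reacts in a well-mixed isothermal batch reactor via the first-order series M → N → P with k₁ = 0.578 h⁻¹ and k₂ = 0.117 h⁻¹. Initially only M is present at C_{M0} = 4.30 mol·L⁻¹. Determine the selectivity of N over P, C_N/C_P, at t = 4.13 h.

2.63

For first-order series with pure M initially, C_N(t) = k₁C_{M0}/(k₂−k₁)·(e^(−k₁t) − e^(−k₂t)).
e^(−k₁t) = e^(−0.578×4.13) = e^(−2.387) = 0.09189; e^(−k₂t) = e^(−0.4832) = 0.6168.
C_N = 0.578×4.30/(0.117−0.578) × (0.09189−0.6168) = (-5.391)×(-0.5249) = 2.830 mol·L⁻¹.
C_M = C_{M0}e^(−k₁t) = 0.3951 mol·L⁻¹, so C_P = C_{M0}−C_M−C_N = 1.075 mol·L⁻¹; C_N/C_P = 2.63.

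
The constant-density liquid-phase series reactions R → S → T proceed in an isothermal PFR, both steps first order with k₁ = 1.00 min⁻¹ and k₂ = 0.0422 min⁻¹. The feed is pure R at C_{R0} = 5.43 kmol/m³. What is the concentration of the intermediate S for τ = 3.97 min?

4.69 kmol/m³

Solving the coupled first-order balances gives C_S(τ) = [k₁/(k₂−k₁)]·C_{R0}·(e^(−k₁τ) − e^(−k₂τ)).
e^(−k₁τ) = e^(−1.00×3.97) = e^(−3.970) = 0.01887; e^(−k₂τ) = e^(−0.1675) = 0.8457.
C_S = 1.00×5.43/(0.0422−1.00) × (0.01887−0.8457) = (-5.669)×(-0.8269) = 4.688 kmol/m³.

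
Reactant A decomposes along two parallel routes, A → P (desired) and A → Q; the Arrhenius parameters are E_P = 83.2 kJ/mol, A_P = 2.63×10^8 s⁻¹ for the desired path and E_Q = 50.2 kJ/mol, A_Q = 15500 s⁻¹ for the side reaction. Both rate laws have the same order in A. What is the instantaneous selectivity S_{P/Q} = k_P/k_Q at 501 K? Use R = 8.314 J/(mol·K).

k_P/k_Q = (A_P/A_Q)·exp[−(E_P−E_Q)/(RT)] = (A_P/A_Q)·exp[(E_Q−E_P)/(RT)].
(E_Q−E_P)/(RT) = (50.2−83.2)×10³/(8.314×501) = -33000/4165 = -7.923.
k_P/k_Q = (2.63×10^8/15500)·exp(-7.923) = 16968 × 3.625×10^-4 = 6.15.

6.15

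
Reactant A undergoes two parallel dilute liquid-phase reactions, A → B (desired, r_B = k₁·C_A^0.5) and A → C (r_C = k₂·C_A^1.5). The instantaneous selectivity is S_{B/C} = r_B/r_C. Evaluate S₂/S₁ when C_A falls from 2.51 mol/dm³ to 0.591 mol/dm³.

4.25

S_{B/C} = (k₁/k₂)·C_A⁻¹, so S₂/S₁ = (C_{A,2}/C_{A,1})⁻¹.
= 2.51/0.591 = 4.25.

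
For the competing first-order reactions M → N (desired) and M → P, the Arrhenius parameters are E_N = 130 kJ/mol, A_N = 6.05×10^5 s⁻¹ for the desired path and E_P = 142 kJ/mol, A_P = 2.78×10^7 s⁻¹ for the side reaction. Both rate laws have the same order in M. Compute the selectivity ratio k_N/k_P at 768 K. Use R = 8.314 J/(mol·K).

0.143

With equal orders, S_{N/P} = k_N/k_P = (A_N/A_P)·exp[(E_P−E_N)/(RT)].
(E_P−E_N)/(RT) = (142−130)×10³/(8.314×768) = 12000/6385 = 1.879.
k_N/k_P = (6.05×10^5/2.78×10^7)·exp(1.879) = 0.02176 × 6.549 = 0.143.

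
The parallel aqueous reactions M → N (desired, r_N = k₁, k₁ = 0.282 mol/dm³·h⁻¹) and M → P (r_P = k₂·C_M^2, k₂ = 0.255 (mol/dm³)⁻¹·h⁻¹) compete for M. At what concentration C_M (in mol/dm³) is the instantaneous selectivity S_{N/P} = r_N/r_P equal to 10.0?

S_{N/P} = (k₁/k₂)·C_M^-2 ⇒ C_M = (S·k₂/k₁)^(-0.5).
= (10.0×0.255/0.282)^(-0.5) = (9.043)^(-0.5) = 0.333 mol/dm³.

0.333 mol/dm³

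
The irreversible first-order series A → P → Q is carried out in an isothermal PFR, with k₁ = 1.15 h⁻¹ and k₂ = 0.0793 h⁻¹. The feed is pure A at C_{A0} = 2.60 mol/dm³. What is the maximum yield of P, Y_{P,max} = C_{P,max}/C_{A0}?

0.820

At the optimum, C_{P,max}/C_{A0} = (k₁/k₂)^[k₂/(k₂−k₁)].
= (1.15/0.0793)^(0.0793/(0.0793−1.15)) = (14.50)^(-0.07406) = 0.8203.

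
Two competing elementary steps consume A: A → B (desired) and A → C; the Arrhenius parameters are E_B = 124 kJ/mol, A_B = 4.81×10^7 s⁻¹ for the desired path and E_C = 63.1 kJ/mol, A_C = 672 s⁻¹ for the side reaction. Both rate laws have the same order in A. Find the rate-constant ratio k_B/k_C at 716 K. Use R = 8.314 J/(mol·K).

k_B/k_C = (A_B/A_C)·exp[−(E_B−E_C)/(RT)] = (A_B/A_C)·exp[(E_C−E_B)/(RT)].
(E_C−E_B)/(RT) = (63.1−124)×10³/(8.314×716) = -60900/5953 = -10.23.
k_B/k_C = (4.81×10^7/672)·exp(-10.23) = 71577 × 3.606×10^-5 = 2.58.

2.58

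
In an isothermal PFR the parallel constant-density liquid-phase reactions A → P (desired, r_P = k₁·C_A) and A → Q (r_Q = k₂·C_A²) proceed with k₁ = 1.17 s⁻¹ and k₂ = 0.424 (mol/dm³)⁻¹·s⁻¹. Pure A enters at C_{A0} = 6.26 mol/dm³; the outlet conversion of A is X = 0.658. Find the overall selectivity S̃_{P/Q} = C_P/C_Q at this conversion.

0.691

C_A = C_{A0}(1−X) = 2.141 mol/dm³.
Along a PFR/batch, dC_P/dC_A = −r_P/(r_P+r_Q) = −k₁/(k₁+k₂·C_A).
Integrating from C_{A0} to C_A: C_P = (1.17/0.424)·ln[(1.17+0.424·6.26)/(1.17+0.424·2.14)] = 2.759·ln(3.824/2.078) = 1.683 mol/dm³.
C_Q = (C_{A0}−C_A)−C_P = 2.436 mol/dm³; S̃_{P/Q} = 1.683/2.436 = 0.691.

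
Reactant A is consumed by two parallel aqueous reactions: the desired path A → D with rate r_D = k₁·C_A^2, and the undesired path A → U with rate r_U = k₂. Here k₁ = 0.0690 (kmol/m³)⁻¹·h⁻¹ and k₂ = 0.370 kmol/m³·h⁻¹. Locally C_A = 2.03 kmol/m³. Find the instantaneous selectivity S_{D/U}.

0.768

S_{D/U} = r_D/r_U = (k₁·C_A^2)/(k₂) = (k₁/k₂)·C_A^2.
= (0.0690×2.030^2) / (0.370) = 0.2843/0.3700 = 0.768.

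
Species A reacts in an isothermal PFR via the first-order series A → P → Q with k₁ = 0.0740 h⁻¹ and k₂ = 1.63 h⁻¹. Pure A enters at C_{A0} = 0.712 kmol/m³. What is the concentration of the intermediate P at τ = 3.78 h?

0.0255 kmol/m³

The intermediate concentration in a first-order A→B→C sequence is C_P = k₁C_{A0}(e^(−k₁τ) − e^(−k₂τ))/(k₂−k₁).
e^(−k₁τ) = e^(−0.0740×3.78) = e^(−0.2797) = 0.7560; e^(−k₂τ) = e^(−6.161) = 0.002109.
C_P = 0.0740×0.712/(1.63−0.0740) × (0.7560−0.002109) = 0.03386×0.7539 = 0.02553 kmol/m³.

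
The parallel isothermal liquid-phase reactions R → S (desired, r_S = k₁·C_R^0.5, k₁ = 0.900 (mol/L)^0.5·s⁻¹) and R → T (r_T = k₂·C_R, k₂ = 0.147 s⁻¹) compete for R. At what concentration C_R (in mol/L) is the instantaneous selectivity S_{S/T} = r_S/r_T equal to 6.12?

1.00 mol/L

S_{S/T} = (k₁/k₂)·C_R^-0.5 ⇒ C_R = (S·k₂/k₁)^(-2).
= (6.12×0.147/0.900)^(-2) = (0.9996)^(-2) = 1.00 mol/L.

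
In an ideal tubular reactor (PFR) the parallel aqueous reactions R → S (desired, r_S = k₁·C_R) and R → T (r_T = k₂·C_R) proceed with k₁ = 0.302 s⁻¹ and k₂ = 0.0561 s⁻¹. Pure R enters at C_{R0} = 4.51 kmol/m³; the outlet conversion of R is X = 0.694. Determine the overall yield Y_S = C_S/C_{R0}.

0.585

C_R = C_{R0}(1−X) = 1.380 kmol/m³.
Both paths are first order in R, so the instantaneous fraction to S is constant: dC_S/d(−C_R) = k₁/(k₁+k₂) = 0.8433.
C_S = 0.8433·(C_{R0}−C_R) = 0.8433×3.130 = 2.64 kmol/m³.
Y_S = C_S/C_{R0} = 2.640/4.51 = 0.585.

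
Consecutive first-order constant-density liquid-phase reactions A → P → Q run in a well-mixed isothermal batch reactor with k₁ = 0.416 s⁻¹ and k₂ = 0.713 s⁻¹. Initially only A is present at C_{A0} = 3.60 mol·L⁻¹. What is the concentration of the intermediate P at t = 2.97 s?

0.859 mol·L⁻¹

The intermediate concentration in a first-order A→B→C sequence is C_P = k₁C_{A0}(e^(−k₁t) − e^(−k₂t))/(k₂−k₁).
e^(−k₁t) = e^(−0.416×2.97) = e^(−1.236) = 0.2907; e^(−k₂t) = e^(−2.118) = 0.1203.
C_P = 0.416×3.60/(0.713−0.416) × (0.2907−0.1203) = 5.042×0.1704 = 0.8591 mol·L⁻¹.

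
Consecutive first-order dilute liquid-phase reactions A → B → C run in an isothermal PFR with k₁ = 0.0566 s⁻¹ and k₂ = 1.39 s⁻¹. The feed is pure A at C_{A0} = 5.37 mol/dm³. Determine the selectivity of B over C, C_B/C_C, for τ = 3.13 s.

Solving the coupled first-order balances gives C_B(τ) = [k₁/(k₂−k₁)]·C_{A0}·(e^(−k₁τ) − e^(−k₂τ)).
e^(−k₁τ) = e^(−0.0566×3.13) = e^(−0.1772) = 0.8376; e^(−k₂τ) = e^(−4.351) = 0.01290.
C_B = 0.0566×5.37/(1.39−0.0566) × (0.8376−0.01290) = 0.2279×0.8247 = 0.1880 mol/dm³.
C_A = C_{A0}e^(−k₁τ) = 4.498 mol/dm³, so C_C = C_{A0}−C_A−C_B = 0.6838 mol/dm³; C_B/C_C = 0.275.

0.275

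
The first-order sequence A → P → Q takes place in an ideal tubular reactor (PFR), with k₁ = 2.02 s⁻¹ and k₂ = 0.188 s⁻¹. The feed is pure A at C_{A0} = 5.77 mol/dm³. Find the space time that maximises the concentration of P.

For first-order series the maximum of C_P occurs at τ_opt = ln(k₂/k₁)/(k₂−k₁).
= ln(0.188/2.02)/(0.188−2.02) = ln(0.09307)/-1.832 = -2.374/-1.832 = 1.30 s.

1.30 s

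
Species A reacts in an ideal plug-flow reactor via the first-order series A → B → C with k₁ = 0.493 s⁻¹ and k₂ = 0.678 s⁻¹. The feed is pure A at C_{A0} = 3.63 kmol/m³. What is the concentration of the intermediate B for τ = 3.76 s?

Solving the coupled first-order balances gives C_B(τ) = [k₁/(k₂−k₁)]·C_{A0}·(e^(−k₁τ) − e^(−k₂τ)).
e^(−k₁τ) = e^(−0.493×3.76) = e^(−1.854) = 0.1567; e^(−k₂τ) = e^(−2.549) = 0.07814.
C_B = 0.493×3.63/(0.678−0.493) × (0.1567−0.07814) = 9.673×0.07852 = 0.7596 kmol/m³.

0.760 kmol/m³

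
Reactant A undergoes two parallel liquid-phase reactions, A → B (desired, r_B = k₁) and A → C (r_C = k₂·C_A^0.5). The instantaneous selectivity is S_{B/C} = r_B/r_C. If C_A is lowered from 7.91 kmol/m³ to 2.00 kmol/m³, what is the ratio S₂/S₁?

S_{B/C} = (k₁/k₂)·C_A^-0.5, so S₂/S₁ = (C_{A,2}/C_{A,1})^-0.5.
= (2.00/7.91)^(-0.5) = (0.2528)^(-0.5) = 1.99.
Selectivity toward B rises as C_A falls — low-concentration operation is favoured.

1.99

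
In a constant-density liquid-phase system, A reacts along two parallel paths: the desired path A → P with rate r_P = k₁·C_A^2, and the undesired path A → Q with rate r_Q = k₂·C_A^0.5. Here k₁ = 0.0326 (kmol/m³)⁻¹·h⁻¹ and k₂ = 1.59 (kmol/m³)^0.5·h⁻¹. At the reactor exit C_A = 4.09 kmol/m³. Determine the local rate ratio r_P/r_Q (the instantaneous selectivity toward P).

S_{P/Q} = r_P/r_Q = (k₁·C_A^2)/(k₂·C_A^0.5) = (k₁/k₂)·C_A^1.5.
= (0.0326×4.090^2) / (1.59×4.090^0.5) = 0.5453/3.216 = 0.170.

0.170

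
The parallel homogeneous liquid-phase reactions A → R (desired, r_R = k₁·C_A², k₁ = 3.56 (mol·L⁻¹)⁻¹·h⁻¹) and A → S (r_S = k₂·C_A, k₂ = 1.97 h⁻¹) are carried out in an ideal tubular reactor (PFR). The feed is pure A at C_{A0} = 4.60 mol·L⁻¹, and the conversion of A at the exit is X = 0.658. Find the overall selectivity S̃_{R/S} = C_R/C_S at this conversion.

C_A = C_{A0}(1−X) = 1.573 mol·L⁻¹.
Along a PFR/batch, dC_S/dC_A = −r_S/(r_R+r_S) = −k₂/(k₂+k₁·C_A).
Integrating from C_{A0} to C_A: C_S = (1.97/3.56)·ln[(1.97+3.56·4.60)/(1.97+3.56·1.57)] = 0.5534·ln(18.35/7.571) = 0.4898 mol·L⁻¹.
Then C_R = (C_{A0}−C_A) − C_S = 3.027 − 0.4898 = 2.537 mol·L⁻¹.
S̃_{R/S} = C_R/C_S = 2.537/0.4898 = 5.18.

5.18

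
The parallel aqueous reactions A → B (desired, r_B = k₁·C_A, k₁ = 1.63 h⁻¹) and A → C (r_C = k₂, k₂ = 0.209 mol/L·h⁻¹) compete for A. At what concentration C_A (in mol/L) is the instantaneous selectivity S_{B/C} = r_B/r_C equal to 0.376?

S_{B/C} = (k₁/k₂)·C_A ⇒ C_A = S·k₂/k₁.
= 0.376×0.209/1.63 = 0.0482 mol/L.

0.0482 mol/L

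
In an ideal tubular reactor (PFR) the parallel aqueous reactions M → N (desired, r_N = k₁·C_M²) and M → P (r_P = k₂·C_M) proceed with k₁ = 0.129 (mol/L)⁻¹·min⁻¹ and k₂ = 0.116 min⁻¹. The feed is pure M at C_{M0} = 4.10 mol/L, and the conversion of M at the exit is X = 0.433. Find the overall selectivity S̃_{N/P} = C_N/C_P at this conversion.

C_M = C_{M0}(1−X) = 2.325 mol/L.
Along a PFR/batch, dC_P/dC_M = −r_P/(r_N+r_P) = −k₂/(k₂+k₁·C_M).
Integrating from C_{M0} to C_M: C_P = (0.116/0.129)·ln[(0.116+0.129·4.10)/(0.116+0.129·2.32)] = 0.8992·ln(0.6449/0.4159) = 0.3945 mol/L.
Then C_N = (C_{M0}−C_M) − C_P = 1.775 − 0.3945 = 1.381 mol/L.
S̃_{N/P} = C_N/C_P = 1.381/0.3945 = 3.50.

3.50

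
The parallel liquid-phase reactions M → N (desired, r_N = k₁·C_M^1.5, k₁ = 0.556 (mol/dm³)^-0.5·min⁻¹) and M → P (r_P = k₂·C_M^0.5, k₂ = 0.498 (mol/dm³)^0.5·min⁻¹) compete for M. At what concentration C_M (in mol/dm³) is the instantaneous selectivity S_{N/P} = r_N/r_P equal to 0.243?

S_{N/P} = (k₁/k₂)·C_M ⇒ C_M = S·k₂/k₁.
= 0.243×0.498/0.556 = 0.218 mol/dm³.

0.218 mol/dm³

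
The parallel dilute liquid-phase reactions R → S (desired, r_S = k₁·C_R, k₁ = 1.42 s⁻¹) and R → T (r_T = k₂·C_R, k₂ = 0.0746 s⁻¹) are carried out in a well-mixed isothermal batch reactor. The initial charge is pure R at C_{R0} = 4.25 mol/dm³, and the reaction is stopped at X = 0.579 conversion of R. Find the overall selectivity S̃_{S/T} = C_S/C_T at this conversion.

C_R = C_{R0}(1−X) = 1.789 mol/dm³.
Both paths are first order in R, so the instantaneous fraction to S is constant: dC_S/d(−C_R) = k₁/(k₁+k₂) = 0.9501.
C_S = 0.9501·(C_{R0}−C_R) = 0.9501×2.461 = 2.34 mol/dm³.
C_T = (C_{R0}−C_R)−C_S = 0.1228 mol/dm³; S̃_{S/T} = 2.338/0.1228 = 19.0.

19.0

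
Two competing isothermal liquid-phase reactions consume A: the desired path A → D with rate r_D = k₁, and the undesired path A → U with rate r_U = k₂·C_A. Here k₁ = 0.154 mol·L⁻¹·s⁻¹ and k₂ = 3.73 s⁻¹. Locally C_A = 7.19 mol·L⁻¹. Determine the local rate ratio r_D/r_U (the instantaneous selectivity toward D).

0.00574

S_{D/U} = r_D/r_U = (k₁)/(k₂·C_A) = (k₁/k₂)·C_A⁻¹.
= (0.154) / (3.73×7.190) = 0.1540/26.82 = 0.00574.
The undesired path is higher order in A, so low C_A (CSTR or dilute feed) favours D.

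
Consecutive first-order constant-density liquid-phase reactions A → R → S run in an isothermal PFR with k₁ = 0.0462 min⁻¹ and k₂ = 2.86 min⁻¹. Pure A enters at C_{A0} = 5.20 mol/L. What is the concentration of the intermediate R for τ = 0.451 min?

0.0601 mol/L

For first-order series with pure A initially, C_R(τ) = k₁C_{A0}/(k₂−k₁)·(e^(−k₁τ) − e^(−k₂τ)).
e^(−k₁τ) = e^(−0.0462×0.451) = e^(−0.02084) = 0.9794; e^(−k₂τ) = e^(−1.290) = 0.2753.
C_R = 0.0462×5.20/(2.86−0.0462) × (0.9794−0.2753) = 0.08538×0.7041 = 0.06011 mol/L.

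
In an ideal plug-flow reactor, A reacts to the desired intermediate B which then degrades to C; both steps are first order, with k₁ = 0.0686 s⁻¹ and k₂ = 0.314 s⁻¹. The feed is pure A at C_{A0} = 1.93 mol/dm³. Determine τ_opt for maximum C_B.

6.20 s

The intermediate peaks when r₁ = r₂, i.e. k₁e^(−k₁τ) = k₂e^(−k₂τ), giving τ_opt = ln(k₂/k₁)/(k₂−k₁).
= ln(0.314/0.0686)/(0.314−0.0686) = ln(4.577)/0.2454 = 1.521/0.2454 = 6.20 s.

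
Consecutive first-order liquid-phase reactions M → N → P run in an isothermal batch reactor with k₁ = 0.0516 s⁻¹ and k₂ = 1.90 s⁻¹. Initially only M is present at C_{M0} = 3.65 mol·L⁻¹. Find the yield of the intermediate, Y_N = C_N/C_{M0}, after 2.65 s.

0.0242

The intermediate concentration in a first-order A→B→C sequence is C_N = k₁C_{M0}(e^(−k₁t) − e^(−k₂t))/(k₂−k₁).
e^(−k₁t) = e^(−0.0516×2.65) = e^(−0.1367) = 0.8722; e^(−k₂t) = e^(−5.035) = 0.006506.
C_N = 0.0516×3.65/(1.90−0.0516) × (0.8722−0.006506) = 0.1019×0.8657 = 0.08821 mol·L⁻¹.
Y_N = C_N/C_{M0} = 0.08821/3.65 = 0.0242.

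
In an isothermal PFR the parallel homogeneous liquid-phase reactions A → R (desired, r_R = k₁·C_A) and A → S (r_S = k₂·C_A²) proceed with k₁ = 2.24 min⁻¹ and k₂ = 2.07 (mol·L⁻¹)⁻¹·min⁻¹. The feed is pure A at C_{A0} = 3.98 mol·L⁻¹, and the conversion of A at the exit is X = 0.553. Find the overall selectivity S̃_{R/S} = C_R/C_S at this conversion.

0.390

C_A = C_{A0}(1−X) = 1.779 mol·L⁻¹.
Along a PFR/batch, dC_R/dC_A = −r_R/(r_R+r_S) = −k₁/(k₁+k₂·C_A).
Integrating from C_{A0} to C_A: C_R = (2.24/2.07)·ln[(2.24+2.07·3.98)/(2.24+2.07·1.78)] = 1.082·ln(10.48/5.923) = 0.6174 mol·L⁻¹.
C_S = (C_{A0}−C_A)−C_R = 1.584 mol·L⁻¹; S̃_{R/S} = 0.6174/1.584 = 0.390.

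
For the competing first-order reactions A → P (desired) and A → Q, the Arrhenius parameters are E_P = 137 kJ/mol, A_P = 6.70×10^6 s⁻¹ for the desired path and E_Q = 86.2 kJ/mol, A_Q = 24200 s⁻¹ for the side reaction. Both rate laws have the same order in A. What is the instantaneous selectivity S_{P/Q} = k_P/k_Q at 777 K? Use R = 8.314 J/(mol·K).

Since both paths have the same order in A, the concentration cancels and S_{P/Q} = k_P/k_Q = (A_P/A_Q)·exp[(E_Q−E_P)/(RT)].
(E_Q−E_P)/(RT) = (86.2−137)×10³/(8.314×777) = -50800/6460 = -7.864.
k_P/k_Q = (6.70×10^6/24200)·exp(-7.864) = 276.9 × 3.844×10^-4 = 0.106.

0.106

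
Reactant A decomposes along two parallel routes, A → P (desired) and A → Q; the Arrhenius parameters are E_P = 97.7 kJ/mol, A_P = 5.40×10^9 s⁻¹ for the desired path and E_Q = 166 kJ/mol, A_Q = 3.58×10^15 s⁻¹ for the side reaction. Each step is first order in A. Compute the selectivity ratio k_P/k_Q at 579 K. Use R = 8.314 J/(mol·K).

Since both paths have the same order in A, the concentration cancels and S_{P/Q} = k_P/k_Q = (A_P/A_Q)·exp[(E_Q−E_P)/(RT)].
(E_Q−E_P)/(RT) = (166−97.7)×10³/(8.314×579) = 68300/4814 = 14.19.
k_P/k_Q = (5.40×10^9/3.58×10^15)·exp(14.19) = 1.508×10^-6 × 1.452×10^6 = 2.19.
Since E_P < E_Q, lowering the temperature improves selectivity toward P.

2.19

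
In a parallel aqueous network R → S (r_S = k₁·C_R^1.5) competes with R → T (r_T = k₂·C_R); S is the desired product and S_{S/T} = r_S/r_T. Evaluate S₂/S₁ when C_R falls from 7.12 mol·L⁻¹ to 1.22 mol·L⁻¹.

0.414

S_{S/T} = (k₁/k₂)·C_R^0.5, so S₂/S₁ = (C_{R,2}/C_{R,1})^0.5.
= (1.22/7.12)^0.5 = (0.1713)^0.5 = 0.414.
Selectivity toward S falls as C_R falls — high-concentration operation is favoured.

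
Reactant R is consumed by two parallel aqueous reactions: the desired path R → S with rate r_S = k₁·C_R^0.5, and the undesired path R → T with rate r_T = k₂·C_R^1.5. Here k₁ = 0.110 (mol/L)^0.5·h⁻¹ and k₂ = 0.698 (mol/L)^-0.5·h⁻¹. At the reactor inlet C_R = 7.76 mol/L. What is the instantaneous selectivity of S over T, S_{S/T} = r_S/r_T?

S_{S/T} = r_S/r_T = (k₁·C_R^0.5)/(k₂·C_R^1.5) = (k₁/k₂)·C_R⁻¹.
= (0.110×7.760^0.5) / (0.698×7.760^1.5) = 0.3064/15.09 = 0.0203.

0.0203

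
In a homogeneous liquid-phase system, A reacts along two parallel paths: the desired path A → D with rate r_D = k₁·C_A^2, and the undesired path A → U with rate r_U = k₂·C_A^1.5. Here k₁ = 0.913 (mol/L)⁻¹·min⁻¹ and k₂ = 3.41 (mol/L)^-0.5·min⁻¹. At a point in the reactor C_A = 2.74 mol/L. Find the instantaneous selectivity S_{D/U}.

S_{D/U} = r_D/r_U = (k₁·C_A^2)/(k₂·C_A^1.5) = (k₁/k₂)·C_A^0.5.
= (0.913×2.740^2) / (3.41×2.740^1.5) = 6.854/15.47 = 0.443.
Since the desired path is higher order in A, keeping C_A high (PFR or concentrated feed) favours D.

0.443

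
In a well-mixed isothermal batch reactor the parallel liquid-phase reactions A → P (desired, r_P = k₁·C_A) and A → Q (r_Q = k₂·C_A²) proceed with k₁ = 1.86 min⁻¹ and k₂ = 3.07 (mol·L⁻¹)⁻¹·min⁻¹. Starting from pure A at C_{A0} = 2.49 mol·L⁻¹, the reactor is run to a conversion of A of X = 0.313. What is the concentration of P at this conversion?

C_A = C_{A0}(1−X) = 1.711 mol·L⁻¹.
Along a PFR/batch, dC_P/dC_A = −r_P/(r_P+r_Q) = −k₁/(k₁+k₂·C_A).
Integrating from C_{A0} to C_A: C_P = (1.86/3.07)·ln[(1.86+3.07·2.49)/(1.86+3.07·1.71)] = 0.6059·ln(9.504/7.112) = 0.1757 mol·L⁻¹.

0.176 mol·L⁻¹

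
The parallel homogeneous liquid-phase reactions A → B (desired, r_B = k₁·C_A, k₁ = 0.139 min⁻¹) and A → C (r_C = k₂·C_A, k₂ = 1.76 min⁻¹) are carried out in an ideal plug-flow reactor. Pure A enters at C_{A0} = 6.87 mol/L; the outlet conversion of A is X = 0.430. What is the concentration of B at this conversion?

0.216 mol/L

C_A = C_{A0}(1−X) = 3.916 mol/L.
Both paths are first order in A, so the instantaneous fraction to B is constant: dC_B/d(−C_A) = k₁/(k₁+k₂) = 0.07320.
C_B = 0.07320·(C_{A0}−C_A) = 0.07320×2.954 = 0.216 mol/L.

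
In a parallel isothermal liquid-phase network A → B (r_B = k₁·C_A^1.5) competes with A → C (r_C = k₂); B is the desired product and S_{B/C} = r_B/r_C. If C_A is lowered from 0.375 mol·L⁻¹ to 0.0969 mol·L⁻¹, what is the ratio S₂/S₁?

0.131

S_{B/C} = (k₁/k₂)·C_A^1.5, so S₂/S₁ = (C_{A,2}/C_{A,1})^1.5.
= (0.0969/0.375)^1.5 = (0.2584)^1.5 = 0.131.
Selectivity toward B falls as C_A falls — high-concentration operation is favoured.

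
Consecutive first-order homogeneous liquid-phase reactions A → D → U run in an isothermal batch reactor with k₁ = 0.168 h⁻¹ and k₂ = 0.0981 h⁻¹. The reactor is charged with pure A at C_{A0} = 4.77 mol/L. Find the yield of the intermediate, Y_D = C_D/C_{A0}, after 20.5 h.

Solving the coupled first-order balances gives C_D(t) = [k₁/(k₂−k₁)]·C_{A0}·(e^(−k₁t) − e^(−k₂t)).
e^(−k₁t) = e^(−0.168×20.5) = e^(−3.444) = 0.03194; e^(−k₂t) = e^(−2.011) = 0.1338.
C_D = 0.168×4.77/(0.0981−0.168) × (0.03194−0.1338) = (-11.46)×(-0.1019) = 1.168 mol/L.
Y_D = C_D/C_{A0} = 1.168/4.77 = 0.245.

0.245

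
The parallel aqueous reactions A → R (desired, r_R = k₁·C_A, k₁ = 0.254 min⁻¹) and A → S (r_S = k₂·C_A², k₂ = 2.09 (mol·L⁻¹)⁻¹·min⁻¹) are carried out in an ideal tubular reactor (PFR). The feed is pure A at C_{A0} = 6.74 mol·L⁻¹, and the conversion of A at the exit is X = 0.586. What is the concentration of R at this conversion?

C_A = C_{A0}(1−X) = 2.790 mol·L⁻¹.
Along a PFR/batch, dC_R/dC_A = −r_R/(r_R+r_S) = −k₁/(k₁+k₂·C_A).
Integrating from C_{A0} to C_A: C_R = (0.254/2.09)·ln[(0.254+2.09·6.74)/(0.254+2.09·2.79)] = 0.1215·ln(14.34/6.086) = 0.1042 mol·L⁻¹.

0.104 mol·L⁻¹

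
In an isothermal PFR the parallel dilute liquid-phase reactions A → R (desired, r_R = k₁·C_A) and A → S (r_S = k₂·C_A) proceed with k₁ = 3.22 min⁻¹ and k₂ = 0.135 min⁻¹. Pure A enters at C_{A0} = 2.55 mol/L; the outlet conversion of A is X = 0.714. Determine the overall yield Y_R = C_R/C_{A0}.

0.685

C_A = C_{A0}(1−X) = 0.7293 mol/L.
Both paths are first order in A, so the instantaneous fraction to R is constant: dC_R/d(−C_A) = k₁/(k₁+k₂) = 0.9598.
C_R = 0.9598·(C_{A0}−C_A) = 0.9598×1.821 = 1.75 mol/L.
Y_R = C_R/C_{A0} = 1.747/2.55 = 0.685.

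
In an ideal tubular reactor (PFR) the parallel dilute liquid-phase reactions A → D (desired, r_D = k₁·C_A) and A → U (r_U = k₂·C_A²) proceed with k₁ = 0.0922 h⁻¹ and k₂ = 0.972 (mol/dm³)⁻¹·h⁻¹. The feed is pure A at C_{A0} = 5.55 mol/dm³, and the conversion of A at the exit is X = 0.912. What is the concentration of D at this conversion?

0.215 mol/dm³

C_A = C_{A0}(1−X) = 0.4884 mol/dm³.
Along a PFR/batch, dC_D/dC_A = −r_D/(r_D+r_U) = −k₁/(k₁+k₂·C_A).
Integrating from C_{A0} to C_A: C_D = (0.0922/0.972)·ln[(0.0922+0.972·5.55)/(0.0922+0.972·0.488)] = 0.09486·ln(5.487/0.5669) = 0.2153 mol/dm³.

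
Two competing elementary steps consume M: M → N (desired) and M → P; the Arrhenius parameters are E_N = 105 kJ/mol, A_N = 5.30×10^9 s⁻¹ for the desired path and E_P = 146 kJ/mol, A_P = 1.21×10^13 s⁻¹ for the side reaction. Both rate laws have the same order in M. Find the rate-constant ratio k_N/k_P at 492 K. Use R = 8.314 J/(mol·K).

9.87

k_N/k_P = (A_N/A_P)·exp[−(E_N−E_P)/(RT)] = (A_N/A_P)·exp[(E_P−E_N)/(RT)].
(E_P−E_N)/(RT) = (146−105)×10³/(8.314×492) = 41000/4090 = 10.02.
k_N/k_P = (5.30×10^9/1.21×10^13)·exp(10.02) = 4.380×10^-4 × 22545 = 9.87.
Since E_N < E_P, lowering the temperature improves selectivity toward N.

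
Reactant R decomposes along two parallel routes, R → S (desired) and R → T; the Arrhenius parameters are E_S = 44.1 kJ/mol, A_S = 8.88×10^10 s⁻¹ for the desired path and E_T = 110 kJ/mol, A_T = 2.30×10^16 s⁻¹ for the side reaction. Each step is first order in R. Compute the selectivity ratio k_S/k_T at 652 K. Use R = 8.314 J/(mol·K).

With equal orders, S_{S/T} = k_S/k_T = (A_S/A_T)·exp[(E_T−E_S)/(RT)].
(E_T−E_S)/(RT) = (110−44.1)×10³/(8.314×652) = 65900/5421 = 12.16.
k_S/k_T = (8.88×10^10/2.30×10^16)·exp(12.16) = 3.861×10^-6 × 1.904×10^5 = 0.735.
Since E_S < E_T, lowering the temperature improves selectivity toward S.

0.735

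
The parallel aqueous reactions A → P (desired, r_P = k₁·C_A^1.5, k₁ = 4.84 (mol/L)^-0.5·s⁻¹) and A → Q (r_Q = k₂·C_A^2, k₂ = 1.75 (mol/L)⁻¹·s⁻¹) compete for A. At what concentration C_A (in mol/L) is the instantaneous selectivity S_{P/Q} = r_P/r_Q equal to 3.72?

S_{P/Q} = (k₁/k₂)·C_A^-0.5 ⇒ C_A = (S·k₂/k₁)^(-2).
= (3.72×1.75/4.84)^(-2) = (1.345)^(-2) = 0.553 mol/L.

0.553 mol/L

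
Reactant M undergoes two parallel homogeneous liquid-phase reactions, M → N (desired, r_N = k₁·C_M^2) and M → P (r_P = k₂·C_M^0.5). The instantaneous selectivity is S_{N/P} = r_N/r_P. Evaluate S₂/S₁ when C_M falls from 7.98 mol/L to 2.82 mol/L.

S_{N/P} = (k₁/k₂)·C_M^1.5, so S₂/S₁ = (C_{M,2}/C_{M,1})^1.5.
= (2.82/7.98)^1.5 = (0.3534)^1.5 = 0.210.

0.210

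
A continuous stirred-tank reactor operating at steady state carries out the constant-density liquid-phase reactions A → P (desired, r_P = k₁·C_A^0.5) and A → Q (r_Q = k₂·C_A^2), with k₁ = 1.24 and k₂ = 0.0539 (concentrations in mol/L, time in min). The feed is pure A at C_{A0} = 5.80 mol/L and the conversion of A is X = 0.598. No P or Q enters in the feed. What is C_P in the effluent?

3.00 mol/L

Exit C_A = C_{A0}(1−X) = 5.80×0.402 = 2.332 mol/L.
In a CSTR the entire volume is at exit conditions, so r_P = 1.24×2.332^0.5 = 1.893 and r_Q = 0.0539×2.332^2 = 0.2930.
Fraction of consumed A going to P: r_P/(r_P+r_Q) = 0.8660.
C_P = 0.8660·C_{A0}·X = 0.8660×5.80×0.598 = 3.00 mol/L.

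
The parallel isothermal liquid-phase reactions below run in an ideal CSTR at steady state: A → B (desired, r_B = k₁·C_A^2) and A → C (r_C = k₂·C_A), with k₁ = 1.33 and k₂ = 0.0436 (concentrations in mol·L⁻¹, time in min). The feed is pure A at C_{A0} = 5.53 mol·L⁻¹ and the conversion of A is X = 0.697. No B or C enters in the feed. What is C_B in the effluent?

3.78 mol·L⁻¹

Exit C_A = C_{A0}(1−X) = 5.53×0.303 = 1.676 mol·L⁻¹.
A CSTR operates uniformly at the exit composition, giving r_B = 3.734 and r_C = 0.07306 (each k·C_A^n at C_A = 1.676).
Fraction of consumed A going to B: r_B/(r_B+r_C) = 0.9808.
C_B = 0.9808·C_{A0}·X = 0.9808×5.53×0.697 = 3.78 mol·L⁻¹.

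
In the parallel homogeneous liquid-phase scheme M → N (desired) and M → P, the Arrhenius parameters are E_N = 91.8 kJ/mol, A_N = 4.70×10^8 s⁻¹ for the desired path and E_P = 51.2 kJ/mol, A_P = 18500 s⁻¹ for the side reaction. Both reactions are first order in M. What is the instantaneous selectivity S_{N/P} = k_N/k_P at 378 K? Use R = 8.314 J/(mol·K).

0.0623

k_N/k_P = (A_N/A_P)·exp[−(E_N−E_P)/(RT)] = (A_N/A_P)·exp[(E_P−E_N)/(RT)].
(E_P−E_N)/(RT) = (51.2−91.8)×10³/(8.314×378) = -40600/3143 = -12.92.
k_N/k_P = (4.70×10^8/18500)·exp(-12.92) = 25405 × 2.451×10^-6 = 0.0623.
Since E_N > E_P, raising the temperature improves selectivity toward N.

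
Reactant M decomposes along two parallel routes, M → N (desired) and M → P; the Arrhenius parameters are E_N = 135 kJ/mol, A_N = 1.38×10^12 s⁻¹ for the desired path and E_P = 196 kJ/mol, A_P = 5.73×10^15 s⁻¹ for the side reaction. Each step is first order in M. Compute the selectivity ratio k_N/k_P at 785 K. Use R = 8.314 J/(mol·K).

With equal orders, S_{N/P} = k_N/k_P = (A_N/A_P)·exp[(E_P−E_N)/(RT)].
(E_P−E_N)/(RT) = (196−135)×10³/(8.314×785) = 61000/6526 = 9.347.
k_N/k_P = (1.38×10^12/5.73×10^15)·exp(9.347) = 2.408×10^-4 × 11459 = 2.76.

2.76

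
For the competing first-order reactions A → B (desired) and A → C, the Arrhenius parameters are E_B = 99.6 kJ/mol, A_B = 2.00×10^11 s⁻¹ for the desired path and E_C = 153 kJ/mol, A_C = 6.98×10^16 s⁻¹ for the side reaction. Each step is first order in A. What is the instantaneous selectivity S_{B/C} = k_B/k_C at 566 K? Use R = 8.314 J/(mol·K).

0.243

k_B/k_C = (A_B/A_C)·exp[−(E_B−E_C)/(RT)] = (A_B/A_C)·exp[(E_C−E_B)/(RT)].
(E_C−E_B)/(RT) = (153−99.6)×10³/(8.314×566) = 53400/4706 = 11.35.
k_B/k_C = (2.00×10^11/6.98×10^16)·exp(11.35) = 2.865×10^-6 × 84786 = 0.243.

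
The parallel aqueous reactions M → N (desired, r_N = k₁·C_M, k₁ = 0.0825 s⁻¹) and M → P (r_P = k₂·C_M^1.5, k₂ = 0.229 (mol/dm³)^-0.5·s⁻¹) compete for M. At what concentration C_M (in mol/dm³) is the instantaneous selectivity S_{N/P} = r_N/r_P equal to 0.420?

S_{N/P} = (k₁/k₂)·C_M^-0.5 ⇒ C_M = (S·k₂/k₁)^(-2).
= (0.420×0.229/0.0825)^(-2) = (1.166)^(-2) = 0.736 mol/dm³.

0.736 mol/dm³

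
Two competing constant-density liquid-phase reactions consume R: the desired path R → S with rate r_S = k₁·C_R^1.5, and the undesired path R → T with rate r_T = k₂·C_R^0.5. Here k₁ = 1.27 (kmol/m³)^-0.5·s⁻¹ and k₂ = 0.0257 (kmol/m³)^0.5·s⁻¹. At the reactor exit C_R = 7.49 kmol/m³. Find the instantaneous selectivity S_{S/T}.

S_{S/T} = r_S/r_T = (k₁·C_R^1.5)/(k₂·C_R^0.5) = (k₁/k₂)·C_R.
= (1.27×7.490^1.5) / (0.0257×7.490^0.5) = 26.03/0.07034 = 370.
Since the desired path is higher order in R, keeping C_R high (PFR or concentrated feed) favours S.

370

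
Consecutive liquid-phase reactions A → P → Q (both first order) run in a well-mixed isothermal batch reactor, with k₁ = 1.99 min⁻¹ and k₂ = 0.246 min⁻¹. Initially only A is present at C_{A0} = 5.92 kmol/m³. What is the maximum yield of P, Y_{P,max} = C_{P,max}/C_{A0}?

0.745

Evaluating C_P at t_opt = ln(k₂/k₁)/(k₂−k₁) gives C_{P,max}/C_{A0} = (k₁/k₂)^[k₂/(k₂−k₁)].
= (1.99/0.246)^(0.246/(0.246−1.99)) = (8.089)^(-0.1411) = 0.7446.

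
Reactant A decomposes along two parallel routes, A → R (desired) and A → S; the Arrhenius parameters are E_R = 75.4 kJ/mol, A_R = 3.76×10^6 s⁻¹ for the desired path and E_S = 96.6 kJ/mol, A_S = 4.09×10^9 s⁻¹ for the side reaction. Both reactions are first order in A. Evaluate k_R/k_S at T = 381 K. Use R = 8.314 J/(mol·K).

Since both paths have the same order in A, the concentration cancels and S_{R/S} = k_R/k_S = (A_R/A_S)·exp[(E_S−E_R)/(RT)].
(E_S−E_R)/(RT) = (96.6−75.4)×10³/(8.314×381) = 21200/3168 = 6.693.
k_R/k_S = (3.76×10^6/4.09×10^9)·exp(6.693) = 9.193×10^-4 × 806.5 = 0.741.
Since E_R < E_S, lowering the temperature improves selectivity toward R.

0.741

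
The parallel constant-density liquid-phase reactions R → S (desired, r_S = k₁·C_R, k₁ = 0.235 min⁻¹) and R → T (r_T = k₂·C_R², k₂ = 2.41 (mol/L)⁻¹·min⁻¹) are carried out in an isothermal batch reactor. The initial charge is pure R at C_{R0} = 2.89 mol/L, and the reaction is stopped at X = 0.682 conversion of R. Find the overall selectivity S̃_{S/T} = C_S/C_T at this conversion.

C_R = C_{R0}(1−X) = 0.9190 mol/L.
Along a PFR/batch, dC_S/dC_R = −r_S/(r_S+r_T) = −k₁/(k₁+k₂·C_R).
Integrating from C_{R0} to C_R: C_S = (0.235/2.41)·ln[(0.235+2.41·2.89)/(0.235+2.41·0.919)] = 0.09751·ln(7.200/2.450) = 0.1051 mol/L.
C_T = (C_{R0}−C_R)−C_S = 1.866 mol/L; S̃_{S/T} = 0.1051/1.866 = 0.0563.

0.0563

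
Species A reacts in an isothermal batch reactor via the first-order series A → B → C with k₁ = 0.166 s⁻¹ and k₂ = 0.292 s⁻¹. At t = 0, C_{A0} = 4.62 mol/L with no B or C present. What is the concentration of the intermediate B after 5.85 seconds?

Solving the coupled first-order balances gives C_B(t) = [k₁/(k₂−k₁)]·C_{A0}·(e^(−k₁t) − e^(−k₂t)).
e^(−k₁t) = e^(−0.166×5.85) = e^(−0.9711) = 0.3787; e^(−k₂t) = e^(−1.708) = 0.1812.
C_B = 0.166×4.62/(0.292−0.166) × (0.3787−0.1812) = 6.087×0.1975 = 1.202 mol/L.

1.20 mol/L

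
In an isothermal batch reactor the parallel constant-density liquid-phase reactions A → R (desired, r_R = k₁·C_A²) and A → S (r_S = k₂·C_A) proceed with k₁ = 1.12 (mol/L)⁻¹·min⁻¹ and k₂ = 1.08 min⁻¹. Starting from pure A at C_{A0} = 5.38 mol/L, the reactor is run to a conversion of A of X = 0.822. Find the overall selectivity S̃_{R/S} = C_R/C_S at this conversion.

2.84

C_A = C_{A0}(1−X) = 0.9576 mol/L.
Along a PFR/batch, dC_S/dC_A = −r_S/(r_R+r_S) = −k₂/(k₂+k₁·C_A).
Integrating from C_{A0} to C_A: C_S = (1.08/1.12)·ln[(1.08+1.12·5.38)/(1.08+1.12·0.958)] = 0.9643·ln(7.106/2.153) = 1.152 mol/L.
Then C_R = (C_{A0}−C_A) − C_S = 4.422 − 1.152 = 3.271 mol/L.
S̃_{R/S} = C_R/C_S = 3.271/1.152 = 2.84.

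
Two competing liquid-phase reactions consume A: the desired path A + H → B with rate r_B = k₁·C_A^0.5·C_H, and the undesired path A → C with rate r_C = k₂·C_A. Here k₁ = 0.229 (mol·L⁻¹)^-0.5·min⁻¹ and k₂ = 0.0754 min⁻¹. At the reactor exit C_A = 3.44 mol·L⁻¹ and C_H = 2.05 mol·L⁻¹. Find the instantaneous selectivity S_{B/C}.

3.36

S_{B/C} = r_B/r_C = (k₁·C_A^0.5·C_H)/(k₂·C_A) = (k₁/k₂)·C_A^-0.5·C_H.
= (0.229×3.440^0.5×2.050) / (0.0754×3.440) = 0.8707/0.2594 = 3.36.
The undesired path is higher order in A, so low C_A (CSTR or dilute feed) favours B.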